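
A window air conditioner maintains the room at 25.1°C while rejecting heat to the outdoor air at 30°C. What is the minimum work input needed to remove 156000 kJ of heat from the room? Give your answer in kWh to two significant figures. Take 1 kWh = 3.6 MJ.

0.71 kWh

In absolute terms T_C = 298.25 K and T_H = 303.15 K, so ΔT = 4.900 K.
The reversible limit is COP_R = T_C/ΔT = 60.87, so W_min = Q_C/COP = Q_C·ΔT/T_C.
W_min = 156000 × 4.900/298.25 = 2563 kJ = 0.7119 kWh.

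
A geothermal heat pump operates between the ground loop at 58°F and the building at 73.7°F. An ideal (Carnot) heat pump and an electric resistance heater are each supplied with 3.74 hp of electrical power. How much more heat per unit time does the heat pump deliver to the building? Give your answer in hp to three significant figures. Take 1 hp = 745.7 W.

In absolute terms T_C = 287.59 K and T_H = 296.32 K, so ΔT = 8.722 K.
COP_Carnot = T_H/ΔT = 296.32/8.722 = 33.97.
The heat pump delivers Q̇_H = COP × Ẇ = 127.1 hp; the resistance heater delivers Ẇ = 3.740 hp.
Extra = (COP − 1)·Ẇ = 123.3 hp.

123 hp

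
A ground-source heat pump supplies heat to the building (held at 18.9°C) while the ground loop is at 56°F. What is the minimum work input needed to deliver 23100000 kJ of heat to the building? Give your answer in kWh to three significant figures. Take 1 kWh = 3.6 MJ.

In absolute terms T_C = 286.48 K and T_H = 292.05 K, so ΔT = 5.567 K.
The reversible limit is COP_HP = T_H/ΔT = 52.46, so W_min = Q_H/COP = Q_H·ΔT/T_H.
W_min = 23100000 × 5.567/292.05 = 440300 kJ = 122.3 kWh.

122 kWh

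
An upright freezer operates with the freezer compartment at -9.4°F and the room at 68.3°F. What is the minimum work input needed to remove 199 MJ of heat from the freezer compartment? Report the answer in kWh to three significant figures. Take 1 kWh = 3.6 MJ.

In absolute terms T_C = 250.15 K and T_H = 293.32 K, so ΔT = 43.17 K.
The reversible limit is COP_R = T_C/ΔT = 5.795, so W_min = Q_C/COP = Q_C·ΔT/T_C.
W_min = 199.0 × 43.17/250.15 = 34.34 MJ = 9.539 kWh.

9.54 kWh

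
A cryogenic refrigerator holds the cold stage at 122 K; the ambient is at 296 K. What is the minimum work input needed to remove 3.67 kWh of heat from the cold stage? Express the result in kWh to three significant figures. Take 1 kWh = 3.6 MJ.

The reservoir spacing is ΔT = 296 − 122 = 174.0 K.
The reversible limit is COP_R = T_C/ΔT = 0.7011, so W_min = Q_C/COP = Q_C·ΔT/T_C.
W_min = 3.670 × 174.0/122.00 = 5.234 kWh.

5.23 kWh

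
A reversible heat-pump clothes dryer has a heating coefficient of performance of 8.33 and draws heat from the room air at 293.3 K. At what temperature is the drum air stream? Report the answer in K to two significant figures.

COP_HP = T_H/(T_H − T_C) rearranges to T_H = COP·T_C/(COP − 1).
With T_C = 293.30 K, T_H = 8.33 × 293.30/7.330 = 333.31 K.

330 K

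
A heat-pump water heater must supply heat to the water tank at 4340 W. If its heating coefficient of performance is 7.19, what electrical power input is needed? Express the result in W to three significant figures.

Ẇ = Q̇_H/COP_HP = 4340/7.19 = 603.6 W.

604 W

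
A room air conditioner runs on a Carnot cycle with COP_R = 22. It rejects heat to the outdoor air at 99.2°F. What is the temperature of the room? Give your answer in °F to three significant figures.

For a Carnot refrigerator COP_R = T_C/(T_H − T_C), so T_C = COP·T_H/(1 + COP).
With T_H = 310.48 K, T_C = 22 × 310.48/23.00 = 296.98 K.
Converting, 296.98 K = 74.90°F.

74.9 °F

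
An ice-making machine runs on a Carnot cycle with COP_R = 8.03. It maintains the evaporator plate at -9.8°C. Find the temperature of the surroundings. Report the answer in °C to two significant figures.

COP_R = T_C/(T_H − T_C) gives T_H − T_C = T_C/COP.
With T_C = 263.35 K, T_H = 263.35 × (1 + 1/8.03) = 296.15 K.
Converting, 296.15 K = 23.00°C.

23 °C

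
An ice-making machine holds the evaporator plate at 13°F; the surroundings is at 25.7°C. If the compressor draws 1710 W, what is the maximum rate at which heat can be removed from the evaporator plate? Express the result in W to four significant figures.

12390 W

In absolute terms T_C = 262.59 K and T_H = 298.85 K, so ΔT = 36.26 K.
COP_Carnot = T_C/ΔT = 262.59/36.26 = 7.243.
Q̇_max = COP_Carnot × Ẇ = 7.243 × 1710 W = 12390 W.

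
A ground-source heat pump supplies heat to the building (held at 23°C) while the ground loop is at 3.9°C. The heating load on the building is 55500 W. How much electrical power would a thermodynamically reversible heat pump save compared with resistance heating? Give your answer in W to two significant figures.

52000 W

In absolute terms T_C = 277.05 K and T_H = 296.15 K, so ΔT = 19.10 K.
COP_Carnot = T_H/ΔT = 296.15/19.10 = 15.51.
Resistance heating needs Ẇ_res = Q̇_H = 55500 W; the reversible heat pump needs only Ẇ_hp = Q̇_H/COP = 3579 W.
Saving = 55500 − 3579 = 51920 W.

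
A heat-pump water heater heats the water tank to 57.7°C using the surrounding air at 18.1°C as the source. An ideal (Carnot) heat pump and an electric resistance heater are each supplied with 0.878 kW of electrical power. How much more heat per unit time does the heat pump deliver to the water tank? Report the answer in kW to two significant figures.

In absolute terms T_C = 291.25 K and T_H = 330.85 K, so ΔT = 39.60 K.
COP_Carnot = T_H/ΔT = 330.85/39.60 = 8.355.
The heat pump delivers Q̇_H = COP × Ẇ = 7.336 kW; the resistance heater delivers Ẇ = 0.8780 kW.
Extra = (COP − 1)·Ẇ = 6.458 kW.

6.5 kW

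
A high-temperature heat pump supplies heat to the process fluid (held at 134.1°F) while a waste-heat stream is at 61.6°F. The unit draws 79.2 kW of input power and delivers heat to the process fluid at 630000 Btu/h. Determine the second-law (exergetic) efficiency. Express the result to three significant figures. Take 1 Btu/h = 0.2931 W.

0.285

Converting, Q̇_H = 630000 Btu/h = 184.7 kW, so COP_actual = Q̇_H/Ẇ = 184.7/79.20 = 2.331.
In absolute terms T_C = 289.59 K and T_H = 329.87 K, so ΔT = 40.28 K.
COP_Carnot = T_H/ΔT = 329.87/40.28 = 8.190.
η_II = COP_actual/COP_Carnot = 2.331/8.190 = 0.2847.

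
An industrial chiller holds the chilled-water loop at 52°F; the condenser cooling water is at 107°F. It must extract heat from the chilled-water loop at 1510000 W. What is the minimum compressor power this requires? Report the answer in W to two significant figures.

160000 W

In absolute terms T_C = 284.26 K and T_H = 314.82 K, so ΔT = 30.56 K.
COP_Carnot = T_C/ΔT = 284.26/30.56 = 9.303.
Ẇ_min = Q̇/COP_Carnot = 1510000/9.303 = 162300 W.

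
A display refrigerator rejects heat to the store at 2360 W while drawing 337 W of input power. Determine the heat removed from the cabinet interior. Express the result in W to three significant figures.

For a cyclic device the first law requires Q̇_H = Q̇_C + Ẇ.
Q̇_C = Q̇_H − Ẇ = 2023 W.

2020 W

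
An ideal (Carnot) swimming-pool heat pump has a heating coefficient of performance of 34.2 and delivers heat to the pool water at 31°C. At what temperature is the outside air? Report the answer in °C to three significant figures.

COP_HP = T_H/(T_H − T_C) gives T_H − T_C = T_H/COP.
With T_H = 304.15 K, T_C = 304.15 × (1 − 1/34.2) = 295.26 K.
Converting, 295.26 K = 22.11°C.

22.1 °C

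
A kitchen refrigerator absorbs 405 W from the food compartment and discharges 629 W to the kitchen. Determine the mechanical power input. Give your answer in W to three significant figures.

224 W

For a cyclic device the first law requires Q̇_H = Q̇_C + Ẇ.
Ẇ = Q̇_H − Q̇_C = 224.0 W.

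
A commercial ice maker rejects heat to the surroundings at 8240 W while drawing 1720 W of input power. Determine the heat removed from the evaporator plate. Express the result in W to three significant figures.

6520 W

For a cyclic device the first law requires Q̇_H = Q̇_C + Ẇ.
Q̇_C = Q̇_H − Ẇ = 6520 W.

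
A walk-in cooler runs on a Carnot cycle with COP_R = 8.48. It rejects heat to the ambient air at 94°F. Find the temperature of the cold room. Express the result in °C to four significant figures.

For a Carnot refrigerator COP_R = T_C/(T_H − T_C), so T_C = COP·T_H/(1 + COP).
With T_H = 307.59 K, T_C = 8.48 × 307.59/9.480 = 275.15 K.
Converting, 275.15 K = 2.00°C.

1.998 °C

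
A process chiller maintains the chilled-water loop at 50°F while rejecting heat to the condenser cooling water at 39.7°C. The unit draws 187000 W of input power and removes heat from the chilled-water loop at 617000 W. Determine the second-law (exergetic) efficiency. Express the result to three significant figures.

COP_actual = Q̇_C/Ẇ = 617000/187000 = 3.299.
In absolute terms T_C = 283.15 K and T_H = 312.85 K, so ΔT = 29.70 K.
COP_Carnot = T_C/ΔT = 283.15/29.70 = 9.534.
η_II = COP_actual/COP_Carnot = 3.299/9.534 = 0.3461.

0.346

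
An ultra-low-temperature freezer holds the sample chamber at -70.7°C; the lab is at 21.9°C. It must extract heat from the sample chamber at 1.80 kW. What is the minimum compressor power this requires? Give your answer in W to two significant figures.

820 W

In absolute terms T_C = 202.45 K and T_H = 295.05 K, so ΔT = 92.60 K.
COP_Carnot = T_C/ΔT = 202.45/92.60 = 2.186.
Ẇ_min = Q̇/COP_Carnot = 1.800/2.186 = 0.8233 kW = 823.3 W.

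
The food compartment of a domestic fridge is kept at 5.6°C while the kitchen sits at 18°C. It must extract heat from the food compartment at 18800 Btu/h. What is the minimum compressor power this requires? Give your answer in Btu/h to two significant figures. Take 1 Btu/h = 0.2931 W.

840 Btu/h

In absolute terms T_C = 278.75 K and T_H = 291.15 K, so ΔT = 12.40 K.
COP_Carnot = T_C/ΔT = 278.75/12.40 = 22.48.
Ẇ_min = Q̇/COP_Carnot = 18800/22.48 = 836.3 Btu/h.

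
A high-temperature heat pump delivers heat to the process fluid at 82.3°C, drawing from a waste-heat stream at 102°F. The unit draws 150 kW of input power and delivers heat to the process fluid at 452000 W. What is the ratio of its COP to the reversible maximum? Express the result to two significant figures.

0.37

Converting, Q̇_H = 452000 W = 452.0 kW, so COP_actual = Q̇_H/Ẇ = 452.0/150.0 = 3.013.
In absolute terms T_C = 312.04 K and T_H = 355.45 K, so ΔT = 43.41 K.
COP_Carnot = T_H/ΔT = 355.45/43.41 = 8.188.
η_II = COP_actual/COP_Carnot = 3.013/8.188 = 0.3680.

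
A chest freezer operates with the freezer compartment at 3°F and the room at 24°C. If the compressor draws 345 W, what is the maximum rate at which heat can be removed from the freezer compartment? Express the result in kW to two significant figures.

2.2 kW

In absolute terms T_C = 257.04 K and T_H = 297.15 K, so ΔT = 40.11 K.
COP_Carnot = T_C/ΔT = 257.04/40.11 = 6.408.
Q̇_max = COP_Carnot × Ẇ = 6.408 × 345.0 W = 2211 W = 2.211 kW.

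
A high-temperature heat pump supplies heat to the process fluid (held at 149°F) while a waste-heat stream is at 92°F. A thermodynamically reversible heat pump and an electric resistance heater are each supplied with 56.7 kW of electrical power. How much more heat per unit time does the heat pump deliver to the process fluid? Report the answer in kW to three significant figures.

In absolute terms T_C = 306.48 K and T_H = 338.15 K, so ΔT = 31.67 K.
COP_Carnot = T_H/ΔT = 338.15/31.67 = 10.68.
The heat pump delivers Q̇_H = COP × Ẇ = 605.5 kW; the resistance heater delivers Ẇ = 56.70 kW.
Extra = (COP − 1)·Ẇ = 548.8 kW.

549 kW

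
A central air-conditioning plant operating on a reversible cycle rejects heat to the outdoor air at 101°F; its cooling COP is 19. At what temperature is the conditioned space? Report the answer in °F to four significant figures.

For a Carnot refrigerator COP_R = T_C/(T_H − T_C), so T_C = COP·T_H/(1 + COP).
With T_H = 311.48 K, T_C = 19 × 311.48/20.00 = 295.91 K.
Converting, 295.91 K = 72.97°F.

72.97 °F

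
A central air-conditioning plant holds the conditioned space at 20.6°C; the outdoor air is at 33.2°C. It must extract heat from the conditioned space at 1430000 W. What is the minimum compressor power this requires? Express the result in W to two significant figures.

In absolute terms T_C = 293.75 K and T_H = 306.35 K, so ΔT = 12.60 K.
COP_Carnot = T_C/ΔT = 293.75/12.60 = 23.31.
Ẇ_min = Q̇/COP_Carnot = 1430000/23.31 = 61340 W.

61000 W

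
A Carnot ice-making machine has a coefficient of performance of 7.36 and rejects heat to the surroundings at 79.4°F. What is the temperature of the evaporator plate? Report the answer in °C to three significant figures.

For a Carnot refrigerator COP_R = T_C/(T_H − T_C), so T_C = COP·T_H/(1 + COP).
With T_H = 299.48 K, T_C = 7.36 × 299.48/8.360 = 263.66 K.
Converting, 263.66 K = -9.49°C.

-9.49 °C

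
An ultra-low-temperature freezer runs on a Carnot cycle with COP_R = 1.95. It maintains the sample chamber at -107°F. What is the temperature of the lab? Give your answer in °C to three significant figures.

23.3 °C

COP_R = T_C/(T_H − T_C) gives T_H − T_C = T_C/COP.
With T_C = 195.93 K, T_H = 195.93 × (1 + 1/1.95) = 296.40 K.
Converting, 296.40 K = 23.25°C.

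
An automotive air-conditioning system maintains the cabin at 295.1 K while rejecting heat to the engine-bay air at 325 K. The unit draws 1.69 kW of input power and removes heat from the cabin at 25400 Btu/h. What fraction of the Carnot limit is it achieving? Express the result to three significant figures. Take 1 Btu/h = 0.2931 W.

0.446

Converting, Q̇_C = 25400 Btu/h = 7.445 kW, so COP_actual = Q̇_C/Ẇ = 7.445/1.690 = 4.405.
The reservoir spacing is ΔT = 325 − 295.1 = 29.90 K.
COP_Carnot = T_C/ΔT = 295.10/29.90 = 9.870.
η_II = COP_actual/COP_Carnot = 4.405/9.870 = 0.4463.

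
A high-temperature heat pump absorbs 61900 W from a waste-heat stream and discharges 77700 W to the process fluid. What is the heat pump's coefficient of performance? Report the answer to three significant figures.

4.92

The first law gives Q̇_H = Q̇_C + Ẇ, so the three rates are Q̇_C = 61900, Q̇_H = 77700, Ẇ = 15800 W.
COP_HP = Q̇_H/Ẇ = 77700/15800 = 4.918.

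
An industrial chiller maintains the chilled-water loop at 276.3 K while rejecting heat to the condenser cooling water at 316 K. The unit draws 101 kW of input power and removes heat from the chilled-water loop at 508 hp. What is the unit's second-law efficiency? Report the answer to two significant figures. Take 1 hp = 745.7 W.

Converting, Q̇_C = 508.0 hp = 378.8 kW, so COP_actual = Q̇_C/Ẇ = 378.8/101.0 = 3.751.
The reservoir spacing is ΔT = 316 − 276.3 = 39.70 K.
COP_Carnot = T_C/ΔT = 276.30/39.70 = 6.960.
η_II = COP_actual/COP_Carnot = 3.751/6.960 = 0.5389.

0.54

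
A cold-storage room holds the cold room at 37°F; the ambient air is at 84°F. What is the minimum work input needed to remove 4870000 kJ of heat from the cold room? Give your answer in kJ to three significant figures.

461000 kJ

In absolute terms T_C = 275.93 K and T_H = 302.04 K, so ΔT = 26.11 K.
The reversible limit is COP_R = T_C/ΔT = 10.57, so W_min = Q_C/COP = Q_C·ΔT/T_C.
W_min = 4870000 × 26.11/275.93 = 460800 kJ.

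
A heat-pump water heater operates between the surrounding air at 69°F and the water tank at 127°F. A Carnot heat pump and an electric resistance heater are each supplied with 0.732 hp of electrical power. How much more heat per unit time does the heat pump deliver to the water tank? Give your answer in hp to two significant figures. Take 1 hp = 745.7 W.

In absolute terms T_C = 293.71 K and T_H = 325.93 K, so ΔT = 32.22 K.
COP_Carnot = T_H/ΔT = 325.93/32.22 = 10.12.
The heat pump delivers Q̇_H = COP × Ẇ = 7.404 hp; the resistance heater delivers Ẇ = 0.7320 hp.
Extra = (COP − 1)·Ẇ = 6.672 hp.

6.7 hp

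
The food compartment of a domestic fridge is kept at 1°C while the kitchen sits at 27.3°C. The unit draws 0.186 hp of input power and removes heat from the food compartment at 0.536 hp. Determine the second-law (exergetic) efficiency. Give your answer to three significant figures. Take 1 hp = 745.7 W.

0.276

COP_actual = Q̇_C/Ẇ = 0.5360/0.1860 = 2.882.
In absolute terms T_C = 274.15 K and T_H = 300.45 K, so ΔT = 26.30 K.
COP_Carnot = T_C/ΔT = 274.15/26.30 = 10.42.
η_II = COP_actual/COP_Carnot = 2.882/10.42 = 0.2765.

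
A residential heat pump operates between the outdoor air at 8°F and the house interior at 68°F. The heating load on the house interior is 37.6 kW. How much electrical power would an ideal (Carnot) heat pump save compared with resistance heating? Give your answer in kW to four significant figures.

In absolute terms T_C = 259.82 K and T_H = 293.15 K, so ΔT = 33.33 K.
COP_Carnot = T_H/ΔT = 293.15/33.33 = 8.795.
Resistance heating needs Ẇ_res = Q̇_H = 37.60 kW; the reversible heat pump needs only Ẇ_hp = Q̇_H/COP = 4.275 kW.
Saving = 37.60 − 4.275 = 33.32 kW.

33.32 kW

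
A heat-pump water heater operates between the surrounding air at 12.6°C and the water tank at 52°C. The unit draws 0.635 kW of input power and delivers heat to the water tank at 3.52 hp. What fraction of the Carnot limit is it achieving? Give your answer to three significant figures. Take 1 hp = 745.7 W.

0.501

Converting, Q̇_H = 3.520 hp = 2.625 kW, so COP_actual = Q̇_H/Ẇ = 2.625/0.6350 = 4.134.
In absolute terms T_C = 285.75 K and T_H = 325.15 K, so ΔT = 39.40 K.
COP_Carnot = T_H/ΔT = 325.15/39.40 = 8.253.
η_II = COP_actual/COP_Carnot = 4.134/8.253 = 0.5009.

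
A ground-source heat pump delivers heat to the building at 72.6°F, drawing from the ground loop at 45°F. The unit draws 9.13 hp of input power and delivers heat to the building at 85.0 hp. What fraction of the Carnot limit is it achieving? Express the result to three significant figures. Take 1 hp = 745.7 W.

0.483

COP_actual = Q̇_H/Ẇ = 85.00/9.130 = 9.310.
In absolute terms T_C = 280.37 K and T_H = 295.71 K, so ΔT = 15.33 K.
COP_Carnot = T_H/ΔT = 295.71/15.33 = 19.29.
η_II = COP_actual/COP_Carnot = 9.310/19.29 = 0.4828.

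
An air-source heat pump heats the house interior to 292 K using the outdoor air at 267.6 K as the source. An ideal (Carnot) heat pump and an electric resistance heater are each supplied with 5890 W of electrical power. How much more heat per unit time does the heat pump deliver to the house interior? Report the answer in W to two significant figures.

65000 W

The reservoir spacing is ΔT = 292 − 267.6 = 24.40 K.
COP_Carnot = T_H/ΔT = 292.00/24.40 = 11.97.
The heat pump delivers Q̇_H = COP × Ẇ = 70490 W; the resistance heater delivers Ẇ = 5890 W.
Extra = (COP − 1)·Ẇ = 64600 W.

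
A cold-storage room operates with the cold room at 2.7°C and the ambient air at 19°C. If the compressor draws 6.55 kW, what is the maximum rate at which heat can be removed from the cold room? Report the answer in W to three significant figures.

In absolute terms T_C = 275.85 K and T_H = 292.15 K, so ΔT = 16.30 K.
COP_Carnot = T_C/ΔT = 275.85/16.30 = 16.92.
Q̇_max = COP_Carnot × Ẇ = 16.92 × 6.550 kW = 110.8 kW = 110800 W.

111000 W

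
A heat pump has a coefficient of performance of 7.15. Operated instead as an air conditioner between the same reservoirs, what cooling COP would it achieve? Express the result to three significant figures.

Since Q_H = Q_C + W for any cycle, COP_R = Q_C/W = Q_H/W − 1.
COP_R = 7.15 − 1 = 6.15.

6.15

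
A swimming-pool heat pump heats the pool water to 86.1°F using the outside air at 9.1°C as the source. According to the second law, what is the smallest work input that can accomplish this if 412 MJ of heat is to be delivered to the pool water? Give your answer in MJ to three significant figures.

In absolute terms T_C = 282.25 K and T_H = 303.21 K, so ΔT = 20.96 K.
The reversible limit is COP_HP = T_H/ΔT = 14.47, so W_min = Q_H/COP = Q_H·ΔT/T_H.
W_min = 412.0 × 20.96/303.21 = 28.47 MJ.

28.5 MJ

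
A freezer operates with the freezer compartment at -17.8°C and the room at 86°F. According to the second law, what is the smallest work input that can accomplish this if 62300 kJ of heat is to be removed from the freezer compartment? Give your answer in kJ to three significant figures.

11700 kJ

In absolute terms T_C = 255.35 K and T_H = 303.15 K, so ΔT = 47.80 K.
The reversible limit is COP_R = T_C/ΔT = 5.342, so W_min = Q_C/COP = Q_C·ΔT/T_C.
W_min = 62300 × 47.80/255.35 = 11660 kJ.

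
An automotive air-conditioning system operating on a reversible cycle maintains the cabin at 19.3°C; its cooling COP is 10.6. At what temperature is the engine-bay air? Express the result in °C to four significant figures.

46.89 °C

COP_R = T_C/(T_H − T_C) gives T_H − T_C = T_C/COP.
With T_C = 292.45 K, T_H = 292.45 × (1 + 1/10.6) = 320.04 K.
Converting, 320.04 K = 46.89°C.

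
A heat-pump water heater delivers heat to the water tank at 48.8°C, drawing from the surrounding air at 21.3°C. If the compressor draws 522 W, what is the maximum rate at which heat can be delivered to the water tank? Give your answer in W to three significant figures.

6110 W

In absolute terms T_C = 294.45 K and T_H = 321.95 K, so ΔT = 27.50 K.
COP_Carnot = T_H/ΔT = 321.95/27.50 = 11.71.
Q̇_max = COP_Carnot × Ẇ = 11.71 × 522.0 W = 6111 W.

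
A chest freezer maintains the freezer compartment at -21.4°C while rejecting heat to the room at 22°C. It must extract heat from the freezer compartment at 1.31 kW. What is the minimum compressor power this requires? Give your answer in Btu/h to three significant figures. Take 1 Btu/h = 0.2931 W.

In absolute terms T_C = 251.75 K and T_H = 295.15 K, so ΔT = 43.40 K.
COP_Carnot = T_C/ΔT = 251.75/43.40 = 5.801.
Ẇ_min = Q̇/COP_Carnot = 1.310/5.801 = 0.2258 kW = 770.5 Btu/h.

771 Btu/h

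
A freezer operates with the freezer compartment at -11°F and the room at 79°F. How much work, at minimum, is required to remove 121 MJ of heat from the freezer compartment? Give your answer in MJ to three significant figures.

In absolute terms T_C = 249.26 K and T_H = 299.26 K, so ΔT = 50.00 K.
The reversible limit is COP_R = T_C/ΔT = 4.985, so W_min = Q_C/COP = Q_C·ΔT/T_C.
W_min = 121.0 × 50.00/249.26 = 24.27 MJ.

24.3 MJ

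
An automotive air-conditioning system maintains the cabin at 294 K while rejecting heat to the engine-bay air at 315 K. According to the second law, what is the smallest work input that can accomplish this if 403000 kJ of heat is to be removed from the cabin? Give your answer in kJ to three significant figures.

28800 kJ

The reservoir spacing is ΔT = 315 − 294 = 21.00 K.
The reversible limit is COP_R = T_C/ΔT = 14.00, so W_min = Q_C/COP = Q_C·ΔT/T_C.
W_min = 403000 × 21.00/294.00 = 28790 kJ.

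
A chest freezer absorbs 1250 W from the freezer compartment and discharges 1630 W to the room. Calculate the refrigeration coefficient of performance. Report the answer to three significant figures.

3.29

The first law gives Q̇_H = Q̇_C + Ẇ, so the three rates are Q̇_C = 1250, Q̇_H = 1630, Ẇ = 380.0 W.
COP_R = Q̇_C/Ẇ = 1250/380.0 = 3.289.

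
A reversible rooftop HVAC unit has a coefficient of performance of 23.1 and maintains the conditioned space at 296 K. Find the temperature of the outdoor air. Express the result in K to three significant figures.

COP_R = T_C/(T_H − T_C) gives T_H − T_C = T_C/COP.
With T_C = 296.00 K, T_H = 296.00 × (1 + 1/23.1) = 308.81 K.

309 K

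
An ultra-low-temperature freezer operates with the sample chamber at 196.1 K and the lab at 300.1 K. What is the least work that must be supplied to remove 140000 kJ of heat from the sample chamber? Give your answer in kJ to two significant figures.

74000 kJ

The reservoir spacing is ΔT = 300.1 − 196.1 = 104.0 K.
The reversible limit is COP_R = T_C/ΔT = 1.886, so W_min = Q_C/COP = Q_C·ΔT/T_C.
W_min = 140000 × 104.0/196.10 = 74250 kJ.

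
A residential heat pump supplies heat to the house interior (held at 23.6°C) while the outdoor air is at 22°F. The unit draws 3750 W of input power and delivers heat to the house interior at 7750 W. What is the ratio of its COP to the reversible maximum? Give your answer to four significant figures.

0.2030

COP_actual = Q̇_H/Ẇ = 7750/3750 = 2.067.
In absolute terms T_C = 267.59 K and T_H = 296.75 K, so ΔT = 29.16 K.
COP_Carnot = T_H/ΔT = 296.75/29.16 = 10.18.
η_II = COP_actual/COP_Carnot = 2.067/10.18 = 0.2030.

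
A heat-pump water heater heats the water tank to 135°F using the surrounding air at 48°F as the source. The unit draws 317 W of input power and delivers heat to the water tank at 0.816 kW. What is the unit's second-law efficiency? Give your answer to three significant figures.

Converting, Q̇_H = 0.8160 kW = 816.0 W, so COP_actual = Q̇_H/Ẇ = 816.0/317.0 = 2.574.
In absolute terms T_C = 282.04 K and T_H = 330.37 K, so ΔT = 48.33 K.
COP_Carnot = T_H/ΔT = 330.37/48.33 = 6.835.
η_II = COP_actual/COP_Carnot = 2.574/6.835 = 0.3766.

0.377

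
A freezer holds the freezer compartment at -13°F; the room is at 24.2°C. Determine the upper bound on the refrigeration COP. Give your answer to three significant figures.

In absolute terms T_C = 248.15 K and T_H = 297.35 K, so ΔT = 49.20 K.
For a reversible cycle, COP_Carnot = T_C/ΔT = 248.15/49.20 = 5.044.

5.04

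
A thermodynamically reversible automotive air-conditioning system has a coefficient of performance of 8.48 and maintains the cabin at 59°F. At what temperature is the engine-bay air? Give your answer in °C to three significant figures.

49.0 °C

COP_R = T_C/(T_H − T_C) gives T_H − T_C = T_C/COP.
With T_C = 288.15 K, T_H = 288.15 × (1 + 1/8.48) = 322.13 K.
Converting, 322.13 K = 48.98°C.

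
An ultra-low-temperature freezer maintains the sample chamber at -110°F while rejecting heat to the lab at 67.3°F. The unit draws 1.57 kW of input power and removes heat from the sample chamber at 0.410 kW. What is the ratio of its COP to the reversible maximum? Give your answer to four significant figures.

COP_actual = Q̇_C/Ẇ = 0.4100/1.570 = 0.2611.
In absolute terms T_C = 194.26 K and T_H = 292.76 K, so ΔT = 98.50 K.
COP_Carnot = T_C/ΔT = 194.26/98.50 = 1.972.
η_II = COP_actual/COP_Carnot = 0.2611/1.972 = 0.1324.

0.1324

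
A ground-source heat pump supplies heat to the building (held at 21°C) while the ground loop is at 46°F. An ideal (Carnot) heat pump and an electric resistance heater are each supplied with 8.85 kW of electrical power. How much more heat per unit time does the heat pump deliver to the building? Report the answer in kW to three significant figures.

In absolute terms T_C = 280.93 K and T_H = 294.15 K, so ΔT = 13.22 K.
COP_Carnot = T_H/ΔT = 294.15/13.22 = 22.25.
The heat pump delivers Q̇_H = COP × Ẇ = 196.9 kW; the resistance heater delivers Ẇ = 8.850 kW.
Extra = (COP − 1)·Ẇ = 188.0 kW.

188 kW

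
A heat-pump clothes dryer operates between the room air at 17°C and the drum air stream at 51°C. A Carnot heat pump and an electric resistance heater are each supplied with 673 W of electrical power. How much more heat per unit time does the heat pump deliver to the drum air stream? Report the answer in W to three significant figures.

5740 W

In absolute terms T_C = 290.15 K and T_H = 324.15 K, so ΔT = 34.00 K.
COP_Carnot = T_H/ΔT = 324.15/34.00 = 9.534.
The heat pump delivers Q̇_H = COP × Ẇ = 6416 W; the resistance heater delivers Ẇ = 673.0 W.
Extra = (COP − 1)·Ẇ = 5743 W.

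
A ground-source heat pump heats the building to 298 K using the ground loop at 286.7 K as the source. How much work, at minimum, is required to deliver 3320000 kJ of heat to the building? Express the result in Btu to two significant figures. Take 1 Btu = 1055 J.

120000 Btu

The reservoir spacing is ΔT = 298 − 286.7 = 11.30 K.
The reversible limit is COP_HP = T_H/ΔT = 26.37, so W_min = Q_H/COP = Q_H·ΔT/T_H.
W_min = 3320000 × 11.30/298.00 = 125900 kJ = 119300 Btu.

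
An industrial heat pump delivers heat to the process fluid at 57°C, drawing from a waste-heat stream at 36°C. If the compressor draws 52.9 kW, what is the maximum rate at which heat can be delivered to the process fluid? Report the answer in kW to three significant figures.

832 kW

In absolute terms T_C = 309.15 K and T_H = 330.15 K, so ΔT = 21.00 K.
COP_Carnot = T_H/ΔT = 330.15/21.00 = 15.72.
Q̇_max = COP_Carnot × Ẇ = 15.72 × 52.90 kW = 831.7 kW.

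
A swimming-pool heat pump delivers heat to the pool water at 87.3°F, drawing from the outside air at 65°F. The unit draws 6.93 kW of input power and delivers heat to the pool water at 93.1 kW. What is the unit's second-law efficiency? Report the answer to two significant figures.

0.55

COP_actual = Q̇_H/Ẇ = 93.10/6.930 = 13.43.
In absolute terms T_C = 291.48 K and T_H = 303.87 K, so ΔT = 12.39 K.
COP_Carnot = T_H/ΔT = 303.87/12.39 = 24.53.
η_II = COP_actual/COP_Carnot = 13.43/24.53 = 0.5477.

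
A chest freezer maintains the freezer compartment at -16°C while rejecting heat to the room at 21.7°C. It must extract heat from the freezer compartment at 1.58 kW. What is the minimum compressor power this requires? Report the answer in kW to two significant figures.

0.23 kW

In absolute terms T_C = 257.15 K and T_H = 294.85 K, so ΔT = 37.70 K.
COP_Carnot = T_C/ΔT = 257.15/37.70 = 6.821.
Ẇ_min = Q̇/COP_Carnot = 1.580/6.821 = 0.2316 kW.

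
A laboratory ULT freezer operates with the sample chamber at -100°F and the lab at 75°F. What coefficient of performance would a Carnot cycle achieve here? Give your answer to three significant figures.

In absolute terms T_C = 199.82 K and T_H = 297.04 K, so ΔT = 97.22 K.
For a reversible cycle, COP_Carnot = T_C/ΔT = 199.82/97.22 = 2.055.

2.06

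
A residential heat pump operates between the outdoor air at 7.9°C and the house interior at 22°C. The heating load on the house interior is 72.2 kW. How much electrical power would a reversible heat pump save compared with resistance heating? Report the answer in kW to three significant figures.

68.8 kW

In absolute terms T_C = 281.05 K and T_H = 295.15 K, so ΔT = 14.10 K.
COP_Carnot = T_H/ΔT = 295.15/14.10 = 20.93.
Resistance heating needs Ẇ_res = Q̇_H = 72.20 kW; the reversible heat pump needs only Ẇ_hp = Q̇_H/COP = 3.449 kW.
Saving = 72.20 − 3.449 = 68.75 kW.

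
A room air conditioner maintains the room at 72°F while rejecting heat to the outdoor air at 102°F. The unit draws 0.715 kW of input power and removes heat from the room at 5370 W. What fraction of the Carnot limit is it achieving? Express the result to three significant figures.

Converting, Q̇_C = 5370 W = 5.370 kW, so COP_actual = Q̇_C/Ẇ = 5.370/0.7150 = 7.510.
In absolute terms T_C = 295.37 K and T_H = 312.04 K, so ΔT = 16.67 K.
COP_Carnot = T_C/ΔT = 295.37/16.67 = 17.72.
η_II = COP_actual/COP_Carnot = 7.510/17.72 = 0.4238.

0.424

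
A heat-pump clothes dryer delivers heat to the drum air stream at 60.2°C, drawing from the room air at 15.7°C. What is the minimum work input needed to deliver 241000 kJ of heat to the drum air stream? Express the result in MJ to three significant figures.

32.2 MJ

In absolute terms T_C = 288.85 K and T_H = 333.35 K, so ΔT = 44.50 K.
The reversible limit is COP_HP = T_H/ΔT = 7.491, so W_min = Q_H/COP = Q_H·ΔT/T_H.
W_min = 241000 × 44.50/333.35 = 32170 kJ = 32.17 MJ.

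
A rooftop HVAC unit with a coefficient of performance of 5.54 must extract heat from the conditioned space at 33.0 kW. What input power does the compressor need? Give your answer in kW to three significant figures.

Ẇ = Q̇_C/COP = 33.00/5.54 = 5.957 kW.

5.96 kW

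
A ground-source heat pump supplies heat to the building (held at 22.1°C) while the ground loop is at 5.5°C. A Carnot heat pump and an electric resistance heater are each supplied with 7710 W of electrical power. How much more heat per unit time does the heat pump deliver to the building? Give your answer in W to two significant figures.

130000 W

In absolute terms T_C = 278.65 K and T_H = 295.25 K, so ΔT = 16.60 K.
COP_Carnot = T_H/ΔT = 295.25/16.60 = 17.79.
The heat pump delivers Q̇_H = COP × Ẇ = 137100 W; the resistance heater delivers Ẇ = 7710 W.
Extra = (COP − 1)·Ẇ = 129400 W.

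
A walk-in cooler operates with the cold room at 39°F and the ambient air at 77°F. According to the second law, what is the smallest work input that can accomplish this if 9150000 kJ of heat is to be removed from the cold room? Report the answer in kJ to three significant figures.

In absolute terms T_C = 277.04 K and T_H = 298.15 K, so ΔT = 21.11 K.
The reversible limit is COP_R = T_C/ΔT = 13.12, so W_min = Q_C/COP = Q_C·ΔT/T_C.
W_min = 9150000 × 21.11/277.04 = 697300 kJ.

697000 kJ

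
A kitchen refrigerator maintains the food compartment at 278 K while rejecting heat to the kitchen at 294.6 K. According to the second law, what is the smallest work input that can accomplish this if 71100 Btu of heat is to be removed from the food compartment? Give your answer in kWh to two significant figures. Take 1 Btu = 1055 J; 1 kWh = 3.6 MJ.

The reservoir spacing is ΔT = 294.6 − 278 = 16.60 K.
The reversible limit is COP_R = T_C/ΔT = 16.75, so W_min = Q_C/COP = Q_C·ΔT/T_C.
W_min = 71100 × 16.60/278.00 = 4246 Btu = 1.244 kWh.

1.2 kWh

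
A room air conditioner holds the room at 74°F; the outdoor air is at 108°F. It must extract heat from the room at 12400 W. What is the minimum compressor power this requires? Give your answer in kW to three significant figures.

0.790 kW

In absolute terms T_C = 296.48 K and T_H = 315.37 K, so ΔT = 18.89 K.
COP_Carnot = T_C/ΔT = 296.48/18.89 = 15.70.
Ẇ_min = Q̇/COP_Carnot = 12400/15.70 = 790.0 W = 0.7900 kW.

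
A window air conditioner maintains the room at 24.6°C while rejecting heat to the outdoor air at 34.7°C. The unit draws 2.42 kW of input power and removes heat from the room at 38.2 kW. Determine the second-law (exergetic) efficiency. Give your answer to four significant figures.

COP_actual = Q̇_C/Ẇ = 38.20/2.420 = 15.79.
In absolute terms T_C = 297.75 K and T_H = 307.85 K, so ΔT = 10.10 K.
COP_Carnot = T_C/ΔT = 297.75/10.10 = 29.48.
η_II = COP_actual/COP_Carnot = 15.79/29.48 = 0.5354.

0.5354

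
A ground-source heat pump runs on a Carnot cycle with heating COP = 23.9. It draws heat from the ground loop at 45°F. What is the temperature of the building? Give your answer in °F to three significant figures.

COP_HP = T_H/(T_H − T_C) rearranges to T_H = COP·T_C/(COP − 1).
With T_C = 280.37 K, T_H = 23.9 × 280.37/22.90 = 292.62 K.
Converting, 292.62 K = 67.04°F.

67.0 °F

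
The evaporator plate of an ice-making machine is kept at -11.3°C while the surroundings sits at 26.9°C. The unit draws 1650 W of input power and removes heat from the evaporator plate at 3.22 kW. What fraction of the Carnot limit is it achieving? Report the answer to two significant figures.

Converting, Q̇_C = 3.220 kW = 3220 W, so COP_actual = Q̇_C/Ẇ = 3220/1650 = 1.952.
In absolute terms T_C = 261.85 K and T_H = 300.05 K, so ΔT = 38.20 K.
COP_Carnot = T_C/ΔT = 261.85/38.20 = 6.855.
η_II = COP_actual/COP_Carnot = 1.952/6.855 = 0.2847.

0.28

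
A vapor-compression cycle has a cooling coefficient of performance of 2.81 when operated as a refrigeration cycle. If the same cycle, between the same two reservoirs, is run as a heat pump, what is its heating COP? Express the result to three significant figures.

The first law on one cycle gives Q_H = Q_C + W, so Q_H/W = Q_C/W + 1.
COP_HP = COP_R + 1 = 2.81 + 1 = 3.81.

3.81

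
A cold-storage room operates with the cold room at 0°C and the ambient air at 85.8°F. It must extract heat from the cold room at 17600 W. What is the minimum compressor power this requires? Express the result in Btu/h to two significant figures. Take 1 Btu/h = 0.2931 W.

6600 Btu/h

In absolute terms T_C = 273.15 K and T_H = 303.04 K, so ΔT = 29.89 K.
COP_Carnot = T_C/ΔT = 273.15/29.89 = 9.139.
Ẇ_min = Q̇/COP_Carnot = 17600/9.139 = 1926 W = 6571 Btu/h.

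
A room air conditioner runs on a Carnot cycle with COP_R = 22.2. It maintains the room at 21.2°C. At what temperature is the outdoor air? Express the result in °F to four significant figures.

94.03 °F

COP_R = T_C/(T_H − T_C) gives T_H − T_C = T_C/COP.
With T_C = 294.35 K, T_H = 294.35 × (1 + 1/22.2) = 307.61 K.
Converting, 307.61 K = 94.03°F.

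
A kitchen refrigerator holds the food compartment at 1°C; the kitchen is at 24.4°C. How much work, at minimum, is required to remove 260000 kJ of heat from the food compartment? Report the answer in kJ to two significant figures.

In absolute terms T_C = 274.15 K and T_H = 297.55 K, so ΔT = 23.40 K.
The reversible limit is COP_R = T_C/ΔT = 11.72, so W_min = Q_C/COP = Q_C·ΔT/T_C.
W_min = 260000 × 23.40/274.15 = 22190 kJ.

22000 kJ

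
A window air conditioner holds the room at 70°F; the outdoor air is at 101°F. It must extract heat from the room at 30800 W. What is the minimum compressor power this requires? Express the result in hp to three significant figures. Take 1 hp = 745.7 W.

In absolute terms T_C = 294.26 K and T_H = 311.48 K, so ΔT = 17.22 K.
COP_Carnot = T_C/ΔT = 294.26/17.22 = 17.09.
Ẇ_min = Q̇/COP_Carnot = 30800/17.09 = 1803 W = 2.417 hp.

2.42 hp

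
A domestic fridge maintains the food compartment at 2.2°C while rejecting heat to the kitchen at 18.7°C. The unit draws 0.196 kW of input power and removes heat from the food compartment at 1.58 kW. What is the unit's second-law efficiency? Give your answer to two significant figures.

COP_actual = Q̇_C/Ẇ = 1.580/0.1960 = 8.061.
In absolute terms T_C = 275.35 K and T_H = 291.85 K, so ΔT = 16.50 K.
COP_Carnot = T_C/ΔT = 275.35/16.50 = 16.69.
η_II = COP_actual/COP_Carnot = 8.061/16.69 = 0.4831.

0.48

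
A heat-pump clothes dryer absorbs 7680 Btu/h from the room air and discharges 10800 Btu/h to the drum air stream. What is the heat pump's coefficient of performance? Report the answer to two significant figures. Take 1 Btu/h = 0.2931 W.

The first law gives Q̇_H = Q̇_C + Ẇ, so the three rates are Q̇_C = 7680, Q̇_H = 10800, Ẇ = 3120 Btu/h.
COP_HP = Q̇_H/Ẇ = 10800/3120 = 3.462.

3.5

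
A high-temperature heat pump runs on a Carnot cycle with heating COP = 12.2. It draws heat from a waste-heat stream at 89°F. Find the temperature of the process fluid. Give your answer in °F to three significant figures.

138 °F

COP_HP = T_H/(T_H − T_C) rearranges to T_H = COP·T_C/(COP − 1).
With T_C = 304.82 K, T_H = 12.2 × 304.82/11.20 = 332.03 K.
Converting, 332.03 K = 137.99°F.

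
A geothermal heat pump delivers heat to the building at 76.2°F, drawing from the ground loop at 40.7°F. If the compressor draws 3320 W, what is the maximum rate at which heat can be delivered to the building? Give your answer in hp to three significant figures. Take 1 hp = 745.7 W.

67.2 hp

In absolute terms T_C = 277.98 K and T_H = 297.71 K, so ΔT = 19.72 K.
COP_Carnot = T_H/ΔT = 297.71/19.72 = 15.09.
Q̇_max = COP_Carnot × Ẇ = 15.09 × 3320 W = 50120 W = 67.21 hp.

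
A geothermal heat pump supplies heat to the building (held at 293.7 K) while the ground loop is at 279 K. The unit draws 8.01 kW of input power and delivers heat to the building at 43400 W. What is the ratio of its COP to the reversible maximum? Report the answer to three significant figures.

Converting, Q̇_H = 43400 W = 43.40 kW, so COP_actual = Q̇_H/Ẇ = 43.40/8.010 = 5.418.
The reservoir spacing is ΔT = 293.7 − 279 = 14.70 K.
COP_Carnot = T_H/ΔT = 293.70/14.70 = 19.98.
η_II = COP_actual/COP_Carnot = 5.418/19.98 = 0.2712.

0.271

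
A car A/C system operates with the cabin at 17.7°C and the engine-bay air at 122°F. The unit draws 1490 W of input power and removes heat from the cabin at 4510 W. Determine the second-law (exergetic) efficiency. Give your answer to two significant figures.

0.34

COP_actual = Q̇_C/Ẇ = 4510/1490 = 3.027.
In absolute terms T_C = 290.85 K and T_H = 323.15 K, so ΔT = 32.30 K.
COP_Carnot = T_C/ΔT = 290.85/32.30 = 9.005.
η_II = COP_actual/COP_Carnot = 3.027/9.005 = 0.3361.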